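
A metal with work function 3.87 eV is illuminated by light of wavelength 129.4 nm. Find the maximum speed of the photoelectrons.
1.4174e+06 m/s

First, find the maximum kinetic energy:
E_photon = hc/λ = 9.5815 eV
KE_max = E_photon - φ = 9.5815 - 3.87 = 5.7115 eV

Convert to Joules: KE_max = 5.7115 × 1.602×10⁻¹⁹ J = 9.1508e-19 J

Then use KE = ½mv² to find velocity:
v = √(2·KE/m) = √(2 × 9.1508e-19 J / 9.109e-31 kg)
v = 1.4174e+06 m/s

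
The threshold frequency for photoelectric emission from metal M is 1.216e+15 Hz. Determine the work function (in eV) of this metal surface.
5.03 eV

At the threshold frequency, photon energy equals work function:
φ = hf₀

Calculating:
φ = (6.626×10⁻³⁴ J·s)(1.216e+15 Hz)
φ = 5.03 eV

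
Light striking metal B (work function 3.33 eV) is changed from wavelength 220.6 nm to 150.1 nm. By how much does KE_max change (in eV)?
2.6398 eV

Using Einstein's equation: KE_max = hc/λ - φ

For λ₁ = 220.6 nm:
KE₁ = hc/λ₁ - φ = 5.6203 - 3.33 = 2.2903 eV

For λ₂ = 150.1 nm:
KE₂ = hc/λ₂ - φ = 8.2601 - 3.33 = 4.9301 eV

Change in KE:
ΔKE = KE₂ - KE₁ = 4.9301 - 2.2903 = 2.6398 eV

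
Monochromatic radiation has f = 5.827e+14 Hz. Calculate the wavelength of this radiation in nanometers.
514.49 nm

Using the wave equation: c = fλ

Solving for wavelength:
λ = c/f = (3×10⁸ m/s) / (5.827e+14 Hz)
λ = 514.49 nm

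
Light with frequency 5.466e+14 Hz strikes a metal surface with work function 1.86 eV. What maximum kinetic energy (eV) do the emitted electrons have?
0.4006 eV

Using Einstein's photoelectric equation: KE_max = hf - φ

First, calculate the photon energy:
E_photon = hf = (6.626×10⁻³⁴ J·s)(5.466e+14 Hz)
E_photon = 2.2606 eV

Then, the maximum kinetic energy:
KE_max = E_photon - φ = 2.2606 eV - 1.86 eV = 0.4006 eV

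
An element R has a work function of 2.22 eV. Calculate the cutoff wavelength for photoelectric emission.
558.49 nm

The threshold wavelength is when the photon energy equals the work function:
hc/λ₀ = φ

Solving for λ₀:
λ₀ = hc/φ = (6.626×10⁻³⁴ J·s)(3×10⁸ m/s) / (2.22 eV × 1.602×10⁻¹⁹ J/eV)
λ₀ = 558.49 nm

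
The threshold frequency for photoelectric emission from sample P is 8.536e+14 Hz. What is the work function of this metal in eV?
3.53 eV

At the threshold frequency, photon energy equals work function:
φ = hf₀

Calculating:
φ = (6.626×10⁻³⁴ J·s)(8.536e+14 Hz)
φ = 3.53 eV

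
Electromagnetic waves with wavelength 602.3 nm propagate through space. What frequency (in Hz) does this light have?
4.9775e+14 Hz

Using the wave equation: c = fλ

Solving for frequency:
f = c/λ = (3×10⁸ m/s) / (602.3×10⁻⁹ m)
f = 4.9775e+14 Hz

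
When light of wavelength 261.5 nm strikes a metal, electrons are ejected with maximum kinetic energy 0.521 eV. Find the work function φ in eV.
4.22 eV

From Einstein's photoelectric equation: KE_max = hf - φ = hc/λ - φ

Rearranging for φ:
φ = hc/λ - KE_max

Calculate photon energy:
E_photon = hc/λ = 4.7413 eV

Therefore:
φ = 4.7413 - 0.521 = 4.22 eV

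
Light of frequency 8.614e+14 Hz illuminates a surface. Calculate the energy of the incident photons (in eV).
3.5625 eV

Using E = hf:

E = hf = (6.626×10⁻³⁴ J·s)(8.614e+14 Hz)
E = 3.5625 eV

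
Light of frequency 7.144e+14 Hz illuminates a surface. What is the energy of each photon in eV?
2.9545 eV

Using E = hf:

E = hf = (6.626×10⁻³⁴ J·s)(7.144e+14 Hz)
E = 2.9545 eV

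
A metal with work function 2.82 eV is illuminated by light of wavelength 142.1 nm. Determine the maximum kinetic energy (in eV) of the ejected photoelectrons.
5.9051 eV

Using Einstein's photoelectric equation: KE_max = hf - φ = hc/λ - φ

First, calculate the photon energy:
E_photon = hc/λ = (6.626×10⁻³⁴ J·s)(3×10⁸ m/s) / (142.1×10⁻⁹ m)
E_photon = 8.7251 eV

Then, the maximum kinetic energy:
KE_max = E_photon - φ = 8.7251 eV - 2.82 eV = 5.9051 eV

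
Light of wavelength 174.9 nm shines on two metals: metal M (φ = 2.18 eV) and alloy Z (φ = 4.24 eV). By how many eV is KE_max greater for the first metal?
2.0600 eV

Using KE_max = hc/λ - φ for each metal:

Photon energy: E = hc/λ = 7.0889 eV

For metal M (φ₁ = 2.18 eV):
KE₁ = E - φ₁ = 7.0889 - 2.18 = 4.9089 eV

For alloy Z (φ₂ = 4.24 eV):
KE₂ = E - φ₂ = 7.0889 - 4.24 = 2.8489 eV

Difference:
ΔKE = KE₁ - KE₂ = 4.9089 - 2.8489 = 2.0600 eV

Note: The difference equals the difference in work functions: 4.24 - 2.18 = 2.06 eV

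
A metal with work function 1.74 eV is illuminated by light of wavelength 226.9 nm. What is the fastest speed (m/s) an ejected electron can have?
1.1446e+06 m/s

First, find the maximum kinetic energy:
E_photon = hc/λ = 5.4643 eV
KE_max = E_photon - φ = 5.4643 - 1.74 = 3.7243 eV

Convert to Joules: KE_max = 3.7243 × 1.602×10⁻¹⁹ J = 5.9669e-19 J

Then use KE = ½mv² to find velocity:
v = √(2·KE/m) = √(2 × 5.9669e-19 J / 9.109e-31 kg)
v = 1.1446e+06 m/s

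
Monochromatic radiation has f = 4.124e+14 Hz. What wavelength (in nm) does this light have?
726.95 nm

Using the wave equation: c = fλ

Solving for wavelength:
λ = c/f = (3×10⁸ m/s) / (4.124e+14 Hz)
λ = 726.95 nm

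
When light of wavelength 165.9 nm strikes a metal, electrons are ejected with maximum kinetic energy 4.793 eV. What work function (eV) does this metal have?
2.68 eV

From Einstein's photoelectric equation: KE_max = hf - φ = hc/λ - φ

Rearranging for φ:
φ = hc/λ - KE_max

Calculate photon energy:
E_photon = hc/λ = 7.4734 eV

Therefore:
φ = 7.4734 - 4.793 = 2.68 eV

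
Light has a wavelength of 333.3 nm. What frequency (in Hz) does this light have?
8.9947e+14 Hz

Using the wave equation: c = fλ

Solving for frequency:
f = c/λ = (3×10⁸ m/s) / (333.3×10⁻⁹ m)
f = 8.9947e+14 Hz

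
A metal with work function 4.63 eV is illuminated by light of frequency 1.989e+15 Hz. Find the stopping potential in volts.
3.5958 V

The stopping potential V_s satisfies: eV_s = KE_max

First, find KE_max using Einstein's equation:
E_photon = hf = (6.626×10⁻³⁴ J·s)(1.989e+15 Hz) = 8.2258 eV
KE_max = E_photon - φ = 8.2258 - 4.63 = 3.5958 eV

Since eV_s = KE_max:
V_s = KE_max/e = 3.5958 V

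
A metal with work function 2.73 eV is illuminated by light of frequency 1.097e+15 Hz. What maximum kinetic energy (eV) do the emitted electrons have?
1.8068 eV

Using Einstein's photoelectric equation: KE_max = hf - φ

First, calculate the photon energy:
E_photon = hf = (6.626×10⁻³⁴ J·s)(1.097e+15 Hz)
E_photon = 4.5368 eV

Then, the maximum kinetic energy:
KE_max = E_photon - φ = 4.5368 eV - 2.73 eV = 1.8068 eV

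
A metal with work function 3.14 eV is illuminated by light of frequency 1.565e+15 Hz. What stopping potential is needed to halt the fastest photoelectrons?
3.3323 V

The stopping potential V_s satisfies: eV_s = KE_max

First, find KE_max using Einstein's equation:
E_photon = hf = (6.626×10⁻³⁴ J·s)(1.565e+15 Hz) = 6.4723 eV
KE_max = E_photon - φ = 6.4723 - 3.14 = 3.3323 eV

Since eV_s = KE_max:
V_s = KE_max/e = 3.3323 V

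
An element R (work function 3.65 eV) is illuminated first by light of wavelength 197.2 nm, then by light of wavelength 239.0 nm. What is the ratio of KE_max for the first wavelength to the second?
1.7151

Using Einstein's equation: KE_max = hc/λ - φ

For λ₁ = 197.2 nm:
E₁ = hc/λ₁ = 6.2872 eV
KE₁ = E₁ - φ = 6.2872 - 3.65 = 2.6372 eV

For λ₂ = 239.0 nm:
E₂ = hc/λ₂ = 5.1876 eV
KE₂ = E₂ - φ = 5.1876 - 3.65 = 1.5376 eV

Ratio: KE₁/KE₂ = 2.6372/1.5376 = 1.7151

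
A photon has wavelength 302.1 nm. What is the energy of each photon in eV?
4.1041 eV

Using E = hf = hc/λ:

E = hc/λ = (6.626×10⁻³⁴ J·s)(3×10⁸ m/s) / (302.1×10⁻⁹ m)
E = 4.1041 eV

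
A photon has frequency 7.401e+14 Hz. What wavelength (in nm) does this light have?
405.07 nm

Using the wave equation: c = fλ

Solving for wavelength:
λ = c/f = (3×10⁸ m/s) / (7.401e+14 Hz)
λ = 405.07 nm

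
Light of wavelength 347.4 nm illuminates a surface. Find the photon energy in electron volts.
3.5689 eV

Using E = hf = hc/λ:

E = hc/λ = (6.626×10⁻³⁴ J·s)(3×10⁸ m/s) / (347.4×10⁻⁹ m)
E = 3.5689 eV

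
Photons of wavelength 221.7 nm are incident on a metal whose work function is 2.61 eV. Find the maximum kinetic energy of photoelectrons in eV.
2.9824 eV

Using Einstein's photoelectric equation: KE_max = hf - φ = hc/λ - φ

First, calculate the photon energy:
E_photon = hc/λ = (6.626×10⁻³⁴ J·s)(3×10⁸ m/s) / (221.7×10⁻⁹ m)
E_photon = 5.5924 eV

Then, the maximum kinetic energy:
KE_max = E_photon - φ = 5.5924 eV - 2.61 eV = 2.9824 eV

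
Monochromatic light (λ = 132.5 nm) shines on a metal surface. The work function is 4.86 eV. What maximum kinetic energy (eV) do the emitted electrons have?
4.4973 eV

Using Einstein's photoelectric equation: KE_max = hf - φ = hc/λ - φ

First, calculate the photon energy:
E_photon = hc/λ = (6.626×10⁻³⁴ J·s)(3×10⁸ m/s) / (132.5×10⁻⁹ m)
E_photon = 9.3573 eV

Then, the maximum kinetic energy:
KE_max = E_photon - φ = 9.3573 eV - 4.86 eV = 4.4973 eV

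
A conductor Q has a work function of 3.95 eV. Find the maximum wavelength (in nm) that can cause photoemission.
313.88 nm

The threshold wavelength is when the photon energy equals the work function:
hc/λ₀ = φ

Solving for λ₀:
λ₀ = hc/φ = (6.626×10⁻³⁴ J·s)(3×10⁸ m/s) / (3.95 eV × 1.602×10⁻¹⁹ J/eV)
λ₀ = 313.88 nm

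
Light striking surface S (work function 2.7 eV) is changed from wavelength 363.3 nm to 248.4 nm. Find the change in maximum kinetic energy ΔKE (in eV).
1.5786 eV

Using Einstein's equation: KE_max = hc/λ - φ

For λ₁ = 363.3 nm:
KE₁ = hc/λ₁ - φ = 3.4127 - 2.7 = 0.7127 eV

For λ₂ = 248.4 nm:
KE₂ = hc/λ₂ - φ = 4.9913 - 2.7 = 2.2913 eV

Change in KE:
ΔKE = KE₂ - KE₁ = 2.2913 - 0.7127 = 1.5786 eV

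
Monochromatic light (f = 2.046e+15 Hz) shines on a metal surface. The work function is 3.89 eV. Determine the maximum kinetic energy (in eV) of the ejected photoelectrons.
4.5716 eV

Using Einstein's photoelectric equation: KE_max = hf - φ

First, calculate the photon energy:
E_photon = hf = (6.626×10⁻³⁴ J·s)(2.046e+15 Hz)
E_photon = 8.4616 eV

Then, the maximum kinetic energy:
KE_max = E_photon - φ = 8.4616 eV - 3.89 eV = 4.5716 eV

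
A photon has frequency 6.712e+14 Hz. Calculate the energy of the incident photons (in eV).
2.7759 eV

Using E = hf:

E = hf = (6.626×10⁻³⁴ J·s)(6.712e+14 Hz)
E = 2.7759 eV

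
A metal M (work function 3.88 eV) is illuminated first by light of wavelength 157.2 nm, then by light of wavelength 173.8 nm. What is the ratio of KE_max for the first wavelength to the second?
1.2315

Using Einstein's equation: KE_max = hc/λ - φ

For λ₁ = 157.2 nm:
E₁ = hc/λ₁ = 7.8870 eV
KE₁ = E₁ - φ = 7.8870 - 3.88 = 4.0070 eV

For λ₂ = 173.8 nm:
E₂ = hc/λ₂ = 7.1337 eV
KE₂ = E₂ - φ = 7.1337 - 3.88 = 3.2537 eV

Ratio: KE₁/KE₂ = 4.0070/3.2537 = 1.2315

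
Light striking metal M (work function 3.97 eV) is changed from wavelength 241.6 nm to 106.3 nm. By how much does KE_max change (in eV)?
6.5318 eV

Using Einstein's equation: KE_max = hc/λ - φ

For λ₁ = 241.6 nm:
KE₁ = hc/λ₁ - φ = 5.1318 - 3.97 = 1.1618 eV

For λ₂ = 106.3 nm:
KE₂ = hc/λ₂ - φ = 11.6636 - 3.97 = 7.6936 eV

Change in KE:
ΔKE = KE₂ - KE₁ = 7.6936 - 1.1618 = 6.5318 eV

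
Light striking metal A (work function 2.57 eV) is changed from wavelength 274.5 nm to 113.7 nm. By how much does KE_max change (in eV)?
6.3878 eV

Using Einstein's equation: KE_max = hc/λ - φ

For λ₁ = 274.5 nm:
KE₁ = hc/λ₁ - φ = 4.5167 - 2.57 = 1.9467 eV

For λ₂ = 113.7 nm:
KE₂ = hc/λ₂ - φ = 10.9045 - 2.57 = 8.3345 eV

Change in KE:
ΔKE = KE₂ - KE₁ = 8.3345 - 1.9467 = 6.3878 eV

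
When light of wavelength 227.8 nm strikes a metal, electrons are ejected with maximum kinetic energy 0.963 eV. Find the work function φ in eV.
4.48 eV

From Einstein's photoelectric equation: KE_max = hf - φ = hc/λ - φ

Rearranging for φ:
φ = hc/λ - KE_max

Calculate photon energy:
E_photon = hc/λ = 5.4427 eV

Therefore:
φ = 5.4427 - 0.963 = 4.48 eV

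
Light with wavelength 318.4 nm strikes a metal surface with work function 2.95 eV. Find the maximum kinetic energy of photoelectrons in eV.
0.9440 eV

Using Einstein's photoelectric equation: KE_max = hf - φ = hc/λ - φ

First, calculate the photon energy:
E_photon = hc/λ = (6.626×10⁻³⁴ J·s)(3×10⁸ m/s) / (318.4×10⁻⁹ m)
E_photon = 3.8940 eV

Then, the maximum kinetic energy:
KE_max = E_photon - φ = 3.8940 eV - 2.95 eV = 0.9440 eV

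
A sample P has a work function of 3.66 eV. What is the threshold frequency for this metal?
8.8498e+14 Hz

The threshold frequency is when the photon energy equals the work function:
hf₀ = φ

Solving for f₀:
f₀ = φ/h = (3.66 eV × 1.602×10⁻¹⁹ J/eV) / (6.626×10⁻³⁴ J·s)
f₀ = 8.8498e+14 Hz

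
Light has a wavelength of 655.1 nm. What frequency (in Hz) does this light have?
4.5763e+14 Hz

Using the wave equation: c = fλ

Solving for frequency:
f = c/λ = (3×10⁸ m/s) / (655.1×10⁻⁹ m)
f = 4.5763e+14 Hz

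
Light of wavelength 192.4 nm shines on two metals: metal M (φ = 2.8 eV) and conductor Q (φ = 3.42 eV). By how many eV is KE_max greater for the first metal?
0.6200 eV

Using KE_max = hc/λ - φ for each metal:

Photon energy: E = hc/λ = 6.4441 eV

For metal M (φ₁ = 2.8 eV):
KE₁ = E - φ₁ = 6.4441 - 2.8 = 3.6441 eV

For conductor Q (φ₂ = 3.42 eV):
KE₂ = E - φ₂ = 6.4441 - 3.42 = 3.0241 eV

Difference:
ΔKE = KE₁ - KE₂ = 3.6441 - 3.0241 = 0.6200 eV

Note: The difference equals the difference in work functions: 3.42 - 2.8 = 0.62 eV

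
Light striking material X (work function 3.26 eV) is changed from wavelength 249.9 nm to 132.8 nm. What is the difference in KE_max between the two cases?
4.3748 eV

Using Einstein's equation: KE_max = hc/λ - φ

For λ₁ = 249.9 nm:
KE₁ = hc/λ₁ - φ = 4.9614 - 3.26 = 1.7014 eV

For λ₂ = 132.8 nm:
KE₂ = hc/λ₂ - φ = 9.3362 - 3.26 = 6.0762 eV

Change in KE:
ΔKE = KE₂ - KE₁ = 6.0762 - 1.7014 = 4.3748 eV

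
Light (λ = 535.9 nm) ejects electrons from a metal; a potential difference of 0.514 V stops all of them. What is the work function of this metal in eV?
1.80 eV

The stopping potential gives the maximum kinetic energy: KE_max = eV_s = 0.514 eV

From Einstein's photoelectric equation: KE_max = hc/λ - φ
Rearranging: φ = hc/λ - KE_max

Calculate photon energy:
E_photon = hc/λ = (6.626×10⁻³⁴ J·s)(3×10⁸ m/s) / (535.9×10⁻⁹ m) = 2.3136 eV

Therefore:
φ = 2.3136 - 0.514 = 1.80 eV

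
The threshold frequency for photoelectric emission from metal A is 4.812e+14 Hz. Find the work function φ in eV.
1.99 eV

At the threshold frequency, photon energy equals work function:
φ = hf₀

Calculating:
φ = (6.626×10⁻³⁴ J·s)(4.812e+14 Hz)
φ = 1.99 eV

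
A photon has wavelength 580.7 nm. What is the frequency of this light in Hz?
5.1626e+14 Hz

Using the wave equation: c = fλ

Solving for frequency:
f = c/λ = (3×10⁸ m/s) / (580.7×10⁻⁹ m)
f = 5.1626e+14 Hz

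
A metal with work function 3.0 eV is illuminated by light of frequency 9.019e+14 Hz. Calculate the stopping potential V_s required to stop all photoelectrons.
0.7300 V

The stopping potential V_s satisfies: eV_s = KE_max

First, find KE_max using Einstein's equation:
E_photon = hf = (6.626×10⁻³⁴ J·s)(9.019e+14 Hz) = 3.7300 eV
KE_max = E_photon - φ = 3.7300 - 3.0 = 0.7300 eV

Since eV_s = KE_max:
V_s = KE_max/e = 0.7300 V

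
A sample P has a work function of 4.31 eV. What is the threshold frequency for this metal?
1.0422e+15 Hz

The threshold frequency is when the photon energy equals the work function:
hf₀ = φ

Solving for f₀:
f₀ = φ/h = (4.31 eV × 1.602×10⁻¹⁹ J/eV) / (6.626×10⁻³⁴ J·s)
f₀ = 1.0422e+15 Hz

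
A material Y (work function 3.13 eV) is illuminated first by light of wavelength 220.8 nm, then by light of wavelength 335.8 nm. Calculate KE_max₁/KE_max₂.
4.4205

Using Einstein's equation: KE_max = hc/λ - φ

For λ₁ = 220.8 nm:
E₁ = hc/λ₁ = 5.6152 eV
KE₁ = E₁ - φ = 5.6152 - 3.13 = 2.4852 eV

For λ₂ = 335.8 nm:
E₂ = hc/λ₂ = 3.6922 eV
KE₂ = E₂ - φ = 3.6922 - 3.13 = 0.5622 eV

Ratio: KE₁/KE₂ = 2.4852/0.5622 = 4.4205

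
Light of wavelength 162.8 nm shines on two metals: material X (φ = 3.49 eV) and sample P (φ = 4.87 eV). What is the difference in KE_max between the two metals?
1.3800 eV

Using KE_max = hc/λ - φ for each metal:

Photon energy: E = hc/λ = 7.6157 eV

For material X (φ₁ = 3.49 eV):
KE₁ = E - φ₁ = 7.6157 - 3.49 = 4.1257 eV

For sample P (φ₂ = 4.87 eV):
KE₂ = E - φ₂ = 7.6157 - 4.87 = 2.7457 eV

Difference:
ΔKE = KE₁ - KE₂ = 4.1257 - 2.7457 = 1.3800 eV

Note: The difference equals the difference in work functions: 4.87 - 3.49 = 1.38 eV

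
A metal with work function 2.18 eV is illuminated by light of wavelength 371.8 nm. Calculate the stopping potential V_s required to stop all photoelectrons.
1.1547 V

The stopping potential V_s satisfies: eV_s = KE_max

First, find KE_max using Einstein's equation:
E_photon = hc/λ = 3.3347 eV
KE_max = E_photon - φ = 3.3347 - 2.18 = 1.1547 eV

Since eV_s = KE_max:
V_s = KE_max/e = 1.1547 V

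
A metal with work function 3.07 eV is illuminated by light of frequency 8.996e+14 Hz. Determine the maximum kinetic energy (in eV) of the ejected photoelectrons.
0.6504 eV

Using Einstein's photoelectric equation: KE_max = hf - φ

First, calculate the photon energy:
E_photon = hf = (6.626×10⁻³⁴ J·s)(8.996e+14 Hz)
E_photon = 3.7204 eV

Then, the maximum kinetic energy:
KE_max = E_photon - φ = 3.7204 eV - 3.07 eV = 0.6504 eV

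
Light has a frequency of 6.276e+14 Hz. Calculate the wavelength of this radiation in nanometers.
477.68 nm

Using the wave equation: c = fλ

Solving for wavelength:
λ = c/f = (3×10⁸ m/s) / (6.276e+14 Hz)
λ = 477.68 nm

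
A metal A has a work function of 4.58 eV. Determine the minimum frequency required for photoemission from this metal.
1.1074e+15 Hz

The threshold frequency is when the photon energy equals the work function:
hf₀ = φ

Solving for f₀:
f₀ = φ/h = (4.58 eV × 1.602×10⁻¹⁹ J/eV) / (6.626×10⁻³⁴ J·s)
f₀ = 1.1074e+15 Hz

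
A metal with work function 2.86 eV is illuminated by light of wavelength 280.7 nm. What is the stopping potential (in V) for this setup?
1.5570 V

The stopping potential V_s satisfies: eV_s = KE_max

First, find KE_max using Einstein's equation:
E_photon = hc/λ = 4.4170 eV
KE_max = E_photon - φ = 4.4170 - 2.86 = 1.5570 eV

Since eV_s = KE_max:
V_s = KE_max/e = 1.5570 V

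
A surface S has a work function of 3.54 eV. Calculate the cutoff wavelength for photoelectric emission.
350.24 nm

The threshold wavelength is when the photon energy equals the work function:
hc/λ₀ = φ

Solving for λ₀:
λ₀ = hc/φ = (6.626×10⁻³⁴ J·s)(3×10⁸ m/s) / (3.54 eV × 1.602×10⁻¹⁹ J/eV)
λ₀ = 350.24 nm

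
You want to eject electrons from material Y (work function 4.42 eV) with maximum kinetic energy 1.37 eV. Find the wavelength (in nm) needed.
214.14 nm

From Einstein's equation: KE_max = hc/λ - φ

Rearranging for λ:
hc/λ = KE_max + φ
λ = hc/(KE_max + φ)

Required photon energy:
E_photon = KE_max + φ = 1.37 + 4.42 = 5.79 eV

Required wavelength:
λ = hc/E_photon = (6.626×10⁻³⁴)(3×10⁸) / (5.79 × 1.602×10⁻¹⁹)
λ = 214.14 nm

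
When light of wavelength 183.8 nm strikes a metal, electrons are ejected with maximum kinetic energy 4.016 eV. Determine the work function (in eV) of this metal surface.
2.73 eV

From Einstein's photoelectric equation: KE_max = hf - φ = hc/λ - φ

Rearranging for φ:
φ = hc/λ - KE_max

Calculate photon energy:
E_photon = hc/λ = 6.7456 eV

Therefore:
φ = 6.7456 - 4.016 = 2.73 eV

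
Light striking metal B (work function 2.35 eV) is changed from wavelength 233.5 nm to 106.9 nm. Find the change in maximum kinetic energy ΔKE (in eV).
6.2883 eV

Using Einstein's equation: KE_max = hc/λ - φ

For λ₁ = 233.5 nm:
KE₁ = hc/λ₁ - φ = 5.3098 - 2.35 = 2.9598 eV

For λ₂ = 106.9 nm:
KE₂ = hc/λ₂ - φ = 11.5981 - 2.35 = 9.2481 eV

Change in KE:
ΔKE = KE₂ - KE₁ = 9.2481 - 2.9598 = 6.2883 eV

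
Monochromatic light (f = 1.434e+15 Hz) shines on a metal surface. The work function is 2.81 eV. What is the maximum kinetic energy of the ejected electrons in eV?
3.1205 eV

Using Einstein's photoelectric equation: KE_max = hf - φ

First, calculate the photon energy:
E_photon = hf = (6.626×10⁻³⁴ J·s)(1.434e+15 Hz)
E_photon = 5.9305 eV

Then, the maximum kinetic energy:
KE_max = E_photon - φ = 5.9305 eV - 2.81 eV = 3.1205 eV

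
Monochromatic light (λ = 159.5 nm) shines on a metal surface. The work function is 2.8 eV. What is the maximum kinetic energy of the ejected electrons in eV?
4.9733 eV

Using Einstein's photoelectric equation: KE_max = hf - φ = hc/λ - φ

First, calculate the photon energy:
E_photon = hc/λ = (6.626×10⁻³⁴ J·s)(3×10⁸ m/s) / (159.5×10⁻⁹ m)
E_photon = 7.7733 eV

Then, the maximum kinetic energy:
KE_max = E_photon - φ = 7.7733 eV - 2.8 eV = 4.9733 eV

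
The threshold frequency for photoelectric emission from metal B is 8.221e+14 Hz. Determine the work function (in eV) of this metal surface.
3.40 eV

At the threshold frequency, photon energy equals work function:
φ = hf₀

Calculating:
φ = (6.626×10⁻³⁴ J·s)(8.221e+14 Hz)
φ = 3.40 eV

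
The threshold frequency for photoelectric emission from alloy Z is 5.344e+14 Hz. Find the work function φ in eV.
2.21 eV

At the threshold frequency, photon energy equals work function:
φ = hf₀

Calculating:
φ = (6.626×10⁻³⁴ J·s)(5.344e+14 Hz)
φ = 2.21 eV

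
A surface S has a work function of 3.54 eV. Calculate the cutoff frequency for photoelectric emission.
8.5597e+14 Hz

The threshold frequency is when the photon energy equals the work function:
hf₀ = φ

Solving for f₀:
f₀ = φ/h = (3.54 eV × 1.602×10⁻¹⁹ J/eV) / (6.626×10⁻³⁴ J·s)
f₀ = 8.5597e+14 Hz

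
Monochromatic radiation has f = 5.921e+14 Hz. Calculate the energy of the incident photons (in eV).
2.4487 eV

Using E = hf:

E = hf = (6.626×10⁻³⁴ J·s)(5.921e+14 Hz)
E = 2.4487 eV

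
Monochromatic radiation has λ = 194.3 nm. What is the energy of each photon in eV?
6.3811 eV

Using E = hf = hc/λ:

E = hc/λ = (6.626×10⁻³⁴ J·s)(3×10⁸ m/s) / (194.3×10⁻⁹ m)
E = 6.3811 eV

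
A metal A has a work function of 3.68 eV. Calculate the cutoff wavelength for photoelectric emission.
336.91 nm

The threshold wavelength is when the photon energy equals the work function:
hc/λ₀ = φ

Solving for λ₀:
λ₀ = hc/φ = (6.626×10⁻³⁴ J·s)(3×10⁸ m/s) / (3.68 eV × 1.602×10⁻¹⁹ J/eV)
λ₀ = 336.91 nm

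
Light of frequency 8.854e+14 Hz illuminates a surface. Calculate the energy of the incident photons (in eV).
3.6617 eV

Using E = hf:

E = hf = (6.626×10⁻³⁴ J·s)(8.854e+14 Hz)
E = 3.6617 eV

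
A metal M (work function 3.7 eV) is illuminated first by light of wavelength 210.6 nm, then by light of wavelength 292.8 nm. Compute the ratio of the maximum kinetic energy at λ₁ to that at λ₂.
4.0925

Using Einstein's equation: KE_max = hc/λ - φ

For λ₁ = 210.6 nm:
E₁ = hc/λ₁ = 5.8872 eV
KE₁ = E₁ - φ = 5.8872 - 3.7 = 2.1872 eV

For λ₂ = 292.8 nm:
E₂ = hc/λ₂ = 4.2344 eV
KE₂ = E₂ - φ = 4.2344 - 3.7 = 0.5344 eV

Ratio: KE₁/KE₂ = 2.1872/0.5344 = 4.0925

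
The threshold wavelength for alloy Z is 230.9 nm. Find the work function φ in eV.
5.37 eV

At the threshold wavelength, photon energy equals work function:
φ = hc/λ₀

Calculating:
φ = (6.626×10⁻³⁴ J·s)(3×10⁸ m/s) / (230.9×10⁻⁹ m)
φ = 5.37 eV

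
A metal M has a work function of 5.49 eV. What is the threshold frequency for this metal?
1.3275e+15 Hz

The threshold frequency is when the photon energy equals the work function:
hf₀ = φ

Solving for f₀:
f₀ = φ/h = (5.49 eV × 1.602×10⁻¹⁹ J/eV) / (6.626×10⁻³⁴ J·s)
f₀ = 1.3275e+15 Hz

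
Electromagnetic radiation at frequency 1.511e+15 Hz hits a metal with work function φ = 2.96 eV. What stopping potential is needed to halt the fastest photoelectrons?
3.2890 V

The stopping potential V_s satisfies: eV_s = KE_max

First, find KE_max using Einstein's equation:
E_photon = hf = (6.626×10⁻³⁴ J·s)(1.511e+15 Hz) = 6.2490 eV
KE_max = E_photon - φ = 6.2490 - 2.96 = 3.2890 eV

Since eV_s = KE_max:
V_s = KE_max/e = 3.2890 V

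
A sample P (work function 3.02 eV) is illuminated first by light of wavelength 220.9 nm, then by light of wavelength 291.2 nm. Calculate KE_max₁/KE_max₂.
2.0948

Using Einstein's equation: KE_max = hc/λ - φ

For λ₁ = 220.9 nm:
E₁ = hc/λ₁ = 5.6127 eV
KE₁ = E₁ - φ = 5.6127 - 3.02 = 2.5927 eV

For λ₂ = 291.2 nm:
E₂ = hc/λ₂ = 4.2577 eV
KE₂ = E₂ - φ = 4.2577 - 3.02 = 1.2377 eV

Ratio: KE₁/KE₂ = 2.5927/1.2377 = 2.0948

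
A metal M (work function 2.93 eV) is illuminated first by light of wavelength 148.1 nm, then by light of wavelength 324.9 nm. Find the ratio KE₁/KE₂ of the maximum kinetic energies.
6.1413

Using Einstein's equation: KE_max = hc/λ - φ

For λ₁ = 148.1 nm:
E₁ = hc/λ₁ = 8.3717 eV
KE₁ = E₁ - φ = 8.3717 - 2.93 = 5.4417 eV

For λ₂ = 324.9 nm:
E₂ = hc/λ₂ = 3.8161 eV
KE₂ = E₂ - φ = 3.8161 - 2.93 = 0.8861 eV

Ratio: KE₁/KE₂ = 5.4417/0.8861 = 6.1413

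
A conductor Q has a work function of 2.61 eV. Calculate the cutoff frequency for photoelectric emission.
6.3110e+14 Hz

The threshold frequency is when the photon energy equals the work function:
hf₀ = φ

Solving for f₀:
f₀ = φ/h = (2.61 eV × 1.602×10⁻¹⁹ J/eV) / (6.626×10⁻³⁴ J·s)
f₀ = 6.3110e+14 Hz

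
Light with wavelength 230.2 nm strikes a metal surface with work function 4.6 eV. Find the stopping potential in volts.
0.7859 V

The stopping potential V_s satisfies: eV_s = KE_max

First, find KE_max using Einstein's equation:
E_photon = hc/λ = 5.3859 eV
KE_max = E_photon - φ = 5.3859 - 4.6 = 0.7859 eV

Since eV_s = KE_max:
V_s = KE_max/e = 0.7859 V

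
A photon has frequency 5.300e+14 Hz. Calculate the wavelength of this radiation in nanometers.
565.65 nm

Using the wave equation: c = fλ

Solving for wavelength:
λ = c/f = (3×10⁸ m/s) / (5.300e+14 Hz)
λ = 565.65 nm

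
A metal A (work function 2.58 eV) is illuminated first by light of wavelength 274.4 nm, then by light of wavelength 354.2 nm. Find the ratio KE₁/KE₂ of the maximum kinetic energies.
2.1060

Using Einstein's equation: KE_max = hc/λ - φ

For λ₁ = 274.4 nm:
E₁ = hc/λ₁ = 4.5184 eV
KE₁ = E₁ - φ = 4.5184 - 2.58 = 1.9384 eV

For λ₂ = 354.2 nm:
E₂ = hc/λ₂ = 3.5004 eV
KE₂ = E₂ - φ = 3.5004 - 2.58 = 0.9204 eV

Ratio: KE₁/KE₂ = 1.9384/0.9204 = 2.1060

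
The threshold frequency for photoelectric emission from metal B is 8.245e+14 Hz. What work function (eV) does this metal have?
3.41 eV

At the threshold frequency, photon energy equals work function:
φ = hf₀

Calculating:
φ = (6.626×10⁻³⁴ J·s)(8.245e+14 Hz)
φ = 3.41 eV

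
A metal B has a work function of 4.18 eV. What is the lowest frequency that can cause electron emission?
1.0107e+15 Hz

The threshold frequency is when the photon energy equals the work function:
hf₀ = φ

Solving for f₀:
f₀ = φ/h = (4.18 eV × 1.602×10⁻¹⁹ J/eV) / (6.626×10⁻³⁴ J·s)
f₀ = 1.0107e+15 Hz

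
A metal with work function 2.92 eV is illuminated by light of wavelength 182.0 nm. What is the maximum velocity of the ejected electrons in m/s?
1.1701e+06 m/s

First, find the maximum kinetic energy:
E_photon = hc/λ = 6.8123 eV
KE_max = E_photon - φ = 6.8123 - 2.92 = 3.8923 eV

Convert to Joules: KE_max = 3.8923 × 1.602×10⁻¹⁹ J = 6.2362e-19 J

Then use KE = ½mv² to find velocity:
v = √(2·KE/m) = √(2 × 6.2362e-19 J / 9.109e-31 kg)
v = 1.1701e+06 m/s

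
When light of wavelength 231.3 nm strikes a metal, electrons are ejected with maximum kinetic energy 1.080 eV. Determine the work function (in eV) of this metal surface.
4.28 eV

From Einstein's photoelectric equation: KE_max = hf - φ = hc/λ - φ

Rearranging for φ:
φ = hc/λ - KE_max

Calculate photon energy:
E_photon = hc/λ = 5.3603 eV

Therefore:
φ = 5.3603 - 1.080 = 4.28 eV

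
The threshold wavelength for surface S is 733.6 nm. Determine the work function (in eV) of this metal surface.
1.69 eV

At the threshold wavelength, photon energy equals work function:
φ = hc/λ₀

Calculating:
φ = (6.626×10⁻³⁴ J·s)(3×10⁸ m/s) / (733.6×10⁻⁹ m)
φ = 1.69 eV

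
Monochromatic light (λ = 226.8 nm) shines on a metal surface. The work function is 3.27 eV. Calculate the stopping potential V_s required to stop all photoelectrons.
2.1967 V

The stopping potential V_s satisfies: eV_s = KE_max

First, find KE_max using Einstein's equation:
E_photon = hc/λ = 5.4667 eV
KE_max = E_photon - φ = 5.4667 - 3.27 = 2.1967 eV

Since eV_s = KE_max:
V_s = KE_max/e = 2.1967 V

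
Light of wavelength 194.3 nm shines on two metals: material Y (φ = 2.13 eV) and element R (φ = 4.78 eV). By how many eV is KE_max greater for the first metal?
2.6500 eV

Using KE_max = hc/λ - φ for each metal:

Photon energy: E = hc/λ = 6.3811 eV

For material Y (φ₁ = 2.13 eV):
KE₁ = E - φ₁ = 6.3811 - 2.13 = 4.2511 eV

For element R (φ₂ = 4.78 eV):
KE₂ = E - φ₂ = 6.3811 - 4.78 = 1.6011 eV

Difference:
ΔKE = KE₁ - KE₂ = 4.2511 - 1.6011 = 2.6500 eV

Note: The difference equals the difference in work functions: 4.78 - 2.13 = 2.65 eV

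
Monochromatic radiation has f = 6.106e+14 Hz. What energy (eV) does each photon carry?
2.5252 eV

Using E = hf:

E = hf = (6.626×10⁻³⁴ J·s)(6.106e+14 Hz)
E = 2.5252 eV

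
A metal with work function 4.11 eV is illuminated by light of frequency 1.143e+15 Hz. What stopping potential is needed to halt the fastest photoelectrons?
0.6171 V

The stopping potential V_s satisfies: eV_s = KE_max

First, find KE_max using Einstein's equation:
E_photon = hf = (6.626×10⁻³⁴ J·s)(1.143e+15 Hz) = 4.7271 eV
KE_max = E_photon - φ = 4.7271 - 4.11 = 0.6171 eV

Since eV_s = KE_max:
V_s = KE_max/e = 0.6171 V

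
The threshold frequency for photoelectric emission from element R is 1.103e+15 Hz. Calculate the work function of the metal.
4.56 eV

At the threshold frequency, photon energy equals work function:
φ = hf₀

Calculating:
φ = (6.626×10⁻³⁴ J·s)(1.103e+15 Hz)
φ = 4.56 eV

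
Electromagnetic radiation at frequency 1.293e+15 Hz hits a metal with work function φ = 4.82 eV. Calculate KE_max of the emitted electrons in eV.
0.5274 eV

Using Einstein's photoelectric equation: KE_max = hf - φ

First, calculate the photon energy:
E_photon = hf = (6.626×10⁻³⁴ J·s)(1.293e+15 Hz)
E_photon = 5.3474 eV

Then, the maximum kinetic energy:
KE_max = E_photon - φ = 5.3474 eV - 4.82 eV = 0.5274 eV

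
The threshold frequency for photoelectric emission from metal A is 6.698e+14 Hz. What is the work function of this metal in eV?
2.77 eV

At the threshold frequency, photon energy equals work function:
φ = hf₀

Calculating:
φ = (6.626×10⁻³⁴ J·s)(6.698e+14 Hz)
φ = 2.77 eV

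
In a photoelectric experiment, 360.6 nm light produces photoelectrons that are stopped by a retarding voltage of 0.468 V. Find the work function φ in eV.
2.97 eV

The stopping potential gives the maximum kinetic energy: KE_max = eV_s = 0.468 eV

From Einstein's photoelectric equation: KE_max = hc/λ - φ
Rearranging: φ = hc/λ - KE_max

Calculate photon energy:
E_photon = hc/λ = (6.626×10⁻³⁴ J·s)(3×10⁸ m/s) / (360.6×10⁻⁹ m) = 3.4383 eV

Therefore:
φ = 3.4383 - 0.468 = 2.97 eV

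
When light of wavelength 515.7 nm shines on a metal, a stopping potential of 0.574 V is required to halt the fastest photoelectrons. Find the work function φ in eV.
1.83 eV

The stopping potential gives the maximum kinetic energy: KE_max = eV_s = 0.574 eV

From Einstein's photoelectric equation: KE_max = hc/λ - φ
Rearranging: φ = hc/λ - KE_max

Calculate photon energy:
E_photon = hc/λ = (6.626×10⁻³⁴ J·s)(3×10⁸ m/s) / (515.7×10⁻⁹ m) = 2.4042 eV

Therefore:
φ = 2.4042 - 0.574 = 1.83 eV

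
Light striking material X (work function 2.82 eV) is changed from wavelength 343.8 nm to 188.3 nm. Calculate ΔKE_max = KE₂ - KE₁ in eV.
2.9781 eV

Using Einstein's equation: KE_max = hc/λ - φ

For λ₁ = 343.8 nm:
KE₁ = hc/λ₁ - φ = 3.6063 - 2.82 = 0.7863 eV

For λ₂ = 188.3 nm:
KE₂ = hc/λ₂ - φ = 6.5844 - 2.82 = 3.7644 eV

Change in KE:
ΔKE = KE₂ - KE₁ = 3.7644 - 0.7863 = 2.9781 eV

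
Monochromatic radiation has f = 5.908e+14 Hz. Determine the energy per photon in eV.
2.4434 eV

Using E = hf:

E = hf = (6.626×10⁻³⁴ J·s)(5.908e+14 Hz)
E = 2.4434 eV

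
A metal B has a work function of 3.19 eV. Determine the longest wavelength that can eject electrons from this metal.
388.67 nm

The threshold wavelength is when the photon energy equals the work function:
hc/λ₀ = φ

Solving for λ₀:
λ₀ = hc/φ = (6.626×10⁻³⁴ J·s)(3×10⁸ m/s) / (3.19 eV × 1.602×10⁻¹⁹ J/eV)
λ₀ = 388.67 nm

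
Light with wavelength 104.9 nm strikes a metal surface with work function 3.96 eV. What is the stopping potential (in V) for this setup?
7.8593 V

The stopping potential V_s satisfies: eV_s = KE_max

First, find KE_max using Einstein's equation:
E_photon = hc/λ = 11.8193 eV
KE_max = E_photon - φ = 11.8193 - 3.96 = 7.8593 eV

Since eV_s = KE_max:
V_s = KE_max/e = 7.8593 V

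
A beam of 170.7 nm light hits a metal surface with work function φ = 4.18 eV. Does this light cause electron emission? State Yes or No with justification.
Yes

For photoemission, the photon energy must exceed the work function.

Photon energy: E = hc/λ = 7.2633 eV
Work function: φ = 4.18 eV

Since E_photon (7.2633 eV) > φ (4.18 eV), photoemission WILL occur.
The threshold wavelength is λ₀ = hc/φ = 296.6 nm.
Since 170.7 nm < 296.6 nm, the light has sufficient energy.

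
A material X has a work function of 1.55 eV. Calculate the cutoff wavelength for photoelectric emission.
799.90 nm

The threshold wavelength is when the photon energy equals the work function:
hc/λ₀ = φ

Solving for λ₀:
λ₀ = hc/φ = (6.626×10⁻³⁴ J·s)(3×10⁸ m/s) / (1.55 eV × 1.602×10⁻¹⁹ J/eV)
λ₀ = 799.90 nm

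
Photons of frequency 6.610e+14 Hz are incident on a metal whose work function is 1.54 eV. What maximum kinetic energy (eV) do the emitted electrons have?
1.1937 eV

Using Einstein's photoelectric equation: KE_max = hf - φ

First, calculate the photon energy:
E_photon = hf = (6.626×10⁻³⁴ J·s)(6.610e+14 Hz)
E_photon = 2.7337 eV

Then, the maximum kinetic energy:
KE_max = E_photon - φ = 2.7337 eV - 1.54 eV = 1.1937 eV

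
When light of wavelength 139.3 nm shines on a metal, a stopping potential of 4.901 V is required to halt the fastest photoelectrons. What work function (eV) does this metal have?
4.00 eV

The stopping potential gives the maximum kinetic energy: KE_max = eV_s = 4.901 eV

From Einstein's photoelectric equation: KE_max = hc/λ - φ
Rearranging: φ = hc/λ - KE_max

Calculate photon energy:
E_photon = hc/λ = (6.626×10⁻³⁴ J·s)(3×10⁸ m/s) / (139.3×10⁻⁹ m) = 8.9005 eV

Therefore:
φ = 8.9005 - 4.901 = 4.00 eV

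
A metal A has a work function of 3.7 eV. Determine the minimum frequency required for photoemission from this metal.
8.9466e+14 Hz

The threshold frequency is when the photon energy equals the work function:
hf₀ = φ

Solving for f₀:
f₀ = φ/h = (3.7 eV × 1.602×10⁻¹⁹ J/eV) / (6.626×10⁻³⁴ J·s)
f₀ = 8.9466e+14 Hz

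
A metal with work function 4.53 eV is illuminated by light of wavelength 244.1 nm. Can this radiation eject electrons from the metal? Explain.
Yes

For photoemission, the photon energy must exceed the work function.

Photon energy: E = hc/λ = 5.0792 eV
Work function: φ = 4.53 eV

Since E_photon (5.0792 eV) > φ (4.53 eV), photoemission WILL occur.
The threshold wavelength is λ₀ = hc/φ = 273.7 nm.
Since 244.1 nm < 273.7 nm, the light has sufficient energy.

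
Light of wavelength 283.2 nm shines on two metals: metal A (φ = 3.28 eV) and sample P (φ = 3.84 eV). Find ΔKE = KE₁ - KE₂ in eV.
0.5600 eV

Using KE_max = hc/λ - φ for each metal:

Photon energy: E = hc/λ = 4.3780 eV

For metal A (φ₁ = 3.28 eV):
KE₁ = E - φ₁ = 4.3780 - 3.28 = 1.0980 eV

For sample P (φ₂ = 3.84 eV):
KE₂ = E - φ₂ = 4.3780 - 3.84 = 0.5380 eV

Difference:
ΔKE = KE₁ - KE₂ = 1.0980 - 0.5380 = 0.5600 eV

Note: The difference equals the difference in work functions: 3.84 - 3.28 = 0.56 eV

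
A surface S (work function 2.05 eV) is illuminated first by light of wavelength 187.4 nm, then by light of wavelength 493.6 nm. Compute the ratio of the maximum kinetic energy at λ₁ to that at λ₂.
9.8867

Using Einstein's equation: KE_max = hc/λ - φ

For λ₁ = 187.4 nm:
E₁ = hc/λ₁ = 6.6160 eV
KE₁ = E₁ - φ = 6.6160 - 2.05 = 4.5660 eV

For λ₂ = 493.6 nm:
E₂ = hc/λ₂ = 2.5118 eV
KE₂ = E₂ - φ = 2.5118 - 2.05 = 0.4618 eV

Ratio: KE₁/KE₂ = 4.5660/0.4618 = 9.8867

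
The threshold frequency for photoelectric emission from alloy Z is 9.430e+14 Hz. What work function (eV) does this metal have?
3.90 eV

At the threshold frequency, photon energy equals work function:
φ = hf₀

Calculating:
φ = (6.626×10⁻³⁴ J·s)(9.430e+14 Hz)
φ = 3.90 eV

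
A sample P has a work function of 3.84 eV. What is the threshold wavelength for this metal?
322.88 nm

The threshold wavelength is when the photon energy equals the work function:
hc/λ₀ = φ

Solving for λ₀:
λ₀ = hc/φ = (6.626×10⁻³⁴ J·s)(3×10⁸ m/s) / (3.84 eV × 1.602×10⁻¹⁹ J/eV)
λ₀ = 322.88 nm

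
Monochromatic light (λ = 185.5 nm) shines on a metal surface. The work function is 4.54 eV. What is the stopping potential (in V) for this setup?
2.1438 V

The stopping potential V_s satisfies: eV_s = KE_max

First, find KE_max using Einstein's equation:
E_photon = hc/λ = 6.6838 eV
KE_max = E_photon - φ = 6.6838 - 4.54 = 2.1438 eV

Since eV_s = KE_max:
V_s = KE_max/e = 2.1438 V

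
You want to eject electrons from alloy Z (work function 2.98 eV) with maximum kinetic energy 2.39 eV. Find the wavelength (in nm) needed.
230.88 nm

From Einstein's equation: KE_max = hc/λ - φ

Rearranging for λ:
hc/λ = KE_max + φ
λ = hc/(KE_max + φ)

Required photon energy:
E_photon = KE_max + φ = 2.39 + 2.98 = 5.37 eV

Required wavelength:
λ = hc/E_photon = (6.626×10⁻³⁴)(3×10⁸) / (5.37 × 1.602×10⁻¹⁹)
λ = 230.88 nm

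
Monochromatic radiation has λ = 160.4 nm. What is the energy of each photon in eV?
7.7297 eV

Using E = hf = hc/λ:

E = hc/λ = (6.626×10⁻³⁴ J·s)(3×10⁸ m/s) / (160.4×10⁻⁹ m)
E = 7.7297 eV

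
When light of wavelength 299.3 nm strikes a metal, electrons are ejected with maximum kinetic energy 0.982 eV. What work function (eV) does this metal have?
3.16 eV

From Einstein's photoelectric equation: KE_max = hf - φ = hc/λ - φ

Rearranging for φ:
φ = hc/λ - KE_max

Calculate photon energy:
E_photon = hc/λ = 4.1425 eV

Therefore:
φ = 4.1425 - 0.982 = 3.16 eV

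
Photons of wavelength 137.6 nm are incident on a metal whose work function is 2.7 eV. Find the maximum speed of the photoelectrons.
1.4899e+06 m/s

First, find the maximum kinetic energy:
E_photon = hc/λ = 9.0105 eV
KE_max = E_photon - φ = 9.0105 - 2.7 = 6.3105 eV

Convert to Joules: KE_max = 6.3105 × 1.602×10⁻¹⁹ J = 1.0111e-18 J

Then use KE = ½mv² to find velocity:
v = √(2·KE/m) = √(2 × 1.0111e-18 J / 9.109e-31 kg)
v = 1.4899e+06 m/s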